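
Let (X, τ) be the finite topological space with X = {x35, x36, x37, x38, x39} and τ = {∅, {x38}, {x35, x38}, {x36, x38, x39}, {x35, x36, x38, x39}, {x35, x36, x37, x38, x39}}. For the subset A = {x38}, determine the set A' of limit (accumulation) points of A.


A' = {x35, x36, x37, x39}

For each x ∈ X, list the open sets U ∈ τ with x ∈ U, then check whether U ∩ (A ∖ {x}) ≠ ∅ for every such U.
  x = x35: opens ∋ x are {x35, x38}, {x35, x36, x38, x39}, {x35, x36, x37, x38, x39}; each meets A ∖ {x35}, so x IS a limit point.
  x = x36: opens ∋ x are {x36, x38, x39}, {x35, x36, x38, x39}, {x35, x36, x37, x38, x39}; each meets A ∖ {x36}, so x IS a limit point.
  x = x37: opens ∋ x are {x35, x36, x37, x38, x39}; each meets A ∖ {x37}, so x IS a limit point.
  x = x38: open {x38} ∋ x has {x38} ∩ (A ∖ {x38}) = ∅, so x is NOT a limit point.
  x = x39: opens ∋ x are {x36, x38, x39}, {x35, x36, x38, x39}, {x35, x36, x37, x38, x39}; each meets A ∖ {x39}, so x IS a limit point.
Collecting: A' = {x35, x36, x37, x39}.


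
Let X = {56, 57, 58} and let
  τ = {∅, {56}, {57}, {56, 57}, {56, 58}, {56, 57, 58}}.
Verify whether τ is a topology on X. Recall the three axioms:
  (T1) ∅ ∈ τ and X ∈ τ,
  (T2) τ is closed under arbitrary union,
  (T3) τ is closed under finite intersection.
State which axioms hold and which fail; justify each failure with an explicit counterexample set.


τ IS a topology on X.

Axiom (T1): ∅ ∈ τ? Yes; X ∈ τ? Yes.
Axiom (T2/T3): check pairwise unions and intersections of members of τ.
All pairwise intersections and unions checked — each lies in τ. Therefore τ satisfies (T1), (T2), (T3): it IS a topology on X.


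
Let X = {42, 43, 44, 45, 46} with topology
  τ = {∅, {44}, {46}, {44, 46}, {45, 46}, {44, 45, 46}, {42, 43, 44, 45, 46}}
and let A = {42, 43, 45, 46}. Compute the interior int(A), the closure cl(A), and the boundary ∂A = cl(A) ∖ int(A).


int(A) = {45, 46}, cl(A) = {42, 43, 45, 46}, ∂A = {42, 43}.

Closed sets in (X, τ) are complements of opens:
  closed(X, τ) = {∅, {42, 43}, {42, 43, 44}, {42, 43, 45}, {42, 43, 44, 45}, {42, 43, 45, 46}, {42, 43, 44, 45, 46}}.
int(A) = ⋃ {U ∈ τ : U ⊆ A}. Opens contained in A: ∅, {46}, {45, 46}.
Taking the union of these: int(A) = {45, 46}.
cl(A) = ⋂ {C closed : A ⊆ C}. Closed sets containing A: {42, 43, 45, 46}, {42, 43, 44, 45, 46}.
Intersecting these: cl(A) = {42, 43, 45, 46}.
∂A = cl(A) ∖ int(A) = {42, 43, 45, 46} ∖ {45, 46} = {42, 43}.


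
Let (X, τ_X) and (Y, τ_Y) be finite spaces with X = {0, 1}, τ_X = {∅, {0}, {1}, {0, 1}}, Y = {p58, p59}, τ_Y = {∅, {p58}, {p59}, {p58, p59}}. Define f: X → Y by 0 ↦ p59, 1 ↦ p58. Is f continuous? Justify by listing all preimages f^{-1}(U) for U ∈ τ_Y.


f IS continuous.

Compute f^{-1}(U) for each U ∈ τ_Y:
  U = ∅: f^{-1}(U) = ∅ ∈ τ_X ✓.
  U = {p58}: f^{-1}(U) = {1} ∈ τ_X ✓.
  U = {p59}: f^{-1}(U) = {0} ∈ τ_X ✓.
  U = {p58, p59}: f^{-1}(U) = {0, 1} ∈ τ_X ✓.
Every preimage lies in τ_X, so f IS continuous.


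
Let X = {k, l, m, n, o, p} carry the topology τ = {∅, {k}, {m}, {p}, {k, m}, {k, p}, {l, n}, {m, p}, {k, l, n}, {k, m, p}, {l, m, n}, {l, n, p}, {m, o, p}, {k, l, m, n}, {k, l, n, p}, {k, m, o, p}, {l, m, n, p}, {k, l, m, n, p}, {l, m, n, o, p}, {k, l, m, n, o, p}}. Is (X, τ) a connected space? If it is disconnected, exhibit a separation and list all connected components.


(X, τ) is disconnected; components = [{k}, {l, n}, {m, o, p}].

Find clopen sets (U ∈ τ with X ∖ U ∈ τ):
  U = ∅, X ∖ U = {k, l, m, n, o, p} — both open, so U is clopen.
  U = {k}, X ∖ U = {l, m, n, o, p} — both open, so U is clopen.
  U = {l, n}, X ∖ U = {k, m, o, p} — both open, so U is clopen.
  U = {k, l, n}, X ∖ U = {m, o, p} — both open, so U is clopen.
  U = {m, o, p}, X ∖ U = {k, l, n} — both open, so U is clopen.
  U = {k, m, o, p}, X ∖ U = {l, n} — both open, so U is clopen.
  U = {l, m, n, o, p}, X ∖ U = {k} — both open, so U is clopen.
  U = {k, l, m, n, o, p}, X ∖ U = ∅ — both open, so U is clopen.
Nontrivial clopen(s) exist: e.g. {m, o, p}. So (X, τ) is disconnected.
Compute connected components by grouping points that agree on all clopens:
  component: {k}
  component: {l, n}
  component: {m, o, p}


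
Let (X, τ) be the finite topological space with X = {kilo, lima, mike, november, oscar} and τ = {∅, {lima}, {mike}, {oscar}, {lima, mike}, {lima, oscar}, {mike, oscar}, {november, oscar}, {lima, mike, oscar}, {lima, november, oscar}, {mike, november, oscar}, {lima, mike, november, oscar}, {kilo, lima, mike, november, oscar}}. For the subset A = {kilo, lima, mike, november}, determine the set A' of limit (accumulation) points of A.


A' = {kilo}

For each x ∈ X, list the open sets U ∈ τ with x ∈ U, then check whether U ∩ (A ∖ {x}) ≠ ∅ for every such U.
  x = kilo: opens ∋ x are {kilo, lima, mike, november, oscar}; each meets A ∖ {kilo}, so x IS a limit point.
  x = lima: open {lima} ∋ x has {lima} ∩ (A ∖ {lima}) = ∅, so x is NOT a limit point.
  x = mike: open {mike} ∋ x has {mike} ∩ (A ∖ {mike}) = ∅, so x is NOT a limit point.
  x = november: open {november, oscar} ∋ x has {november, oscar} ∩ (A ∖ {november}) = ∅, so x is NOT a limit point.
  x = oscar: open {oscar} ∋ x has {oscar} ∩ (A ∖ {oscar}) = ∅, so x is NOT a limit point.
Collecting: A' = {kilo}.


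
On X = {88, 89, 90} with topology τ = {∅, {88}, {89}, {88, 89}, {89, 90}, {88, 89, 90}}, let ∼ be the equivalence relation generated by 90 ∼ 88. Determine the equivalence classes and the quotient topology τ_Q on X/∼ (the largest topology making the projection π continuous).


X/∼ = {[88=90], [89]}; |τ_Q| = 3.

Equivalence classes: [88=90], [89].
Quotient map π: X → X/∼ sends 88 ↦ [88=90], 89 ↦ [89], 90 ↦ [88=90].
For each subset V ⊆ X/∼, compute π^{-1}(V) ⊆ X and check whether π^{-1}(V) ∈ τ. V is open in τ_Q iff π^{-1}(V) ∈ τ.
  V = {}: π^{-1}(V) = ∅ ∈ τ ✓.
  V = {[88=90]}: π^{-1}(V) = {88, 90} ∉ τ ✗.
  V = {[89]}: π^{-1}(V) = {89} ∈ τ ✓.
  V = {[88=90], [89]}: π^{-1}(V) = {88, 89, 90} ∈ τ ✓.
Open sets in the quotient: τ_Q = {{}, {[89]}, {[88=90], [89]}} (3 elements).


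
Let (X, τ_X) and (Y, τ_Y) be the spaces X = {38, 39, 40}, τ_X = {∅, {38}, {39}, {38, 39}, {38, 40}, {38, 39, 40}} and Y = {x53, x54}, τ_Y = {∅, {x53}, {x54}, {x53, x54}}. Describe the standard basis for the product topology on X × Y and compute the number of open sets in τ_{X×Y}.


Basis B = {∅ × ∅, {38} × {x53}, {38} × {x54}, {39} × {x53}, {39} × {x54}, {38} × {x53, x54}, {38, 39} × {x53}, {38, 40} × {x53}, {38, 39} × {x54}, {38, 40} × {x54}, {39} × {x53, x54}, {38, 39, 40} × {x53}, {38, 39, 40} × {x54}, {38, 39} × {x53, x54}, {38, 40} × {x53, x54}, {38, 39, 40} × {x53, x54}}; |τ_{X×Y}| = 36.

Enumerate products U × V with U ∈ τ_X, V ∈ τ_Y (deduplicated):
  ∅ × ∅ = {} (∅)
  {38} × {x53} = {(38,x53)}
  {38} × {x54} = {(38,x54)}
  {39} × {x53} = {(39,x53)}
  {39} × {x54} = {(39,x54)}
  {38} × {x53, x54} = {(38,x53), (38,x54)}
  {38, 39} × {x53} = {(38,x53), (39,x53)}
  {38, 40} × {x53} = {(38,x53), (40,x53)}
  {38, 39} × {x54} = {(38,x54), (39,x54)}
  {38, 40} × {x54} = {(38,x54), (40,x54)}
  {39} × {x53, x54} = {(39,x53), (39,x54)}
  {38, 39, 40} × {x53} = {(38,x53), (39,x53), (40,x53)}
  {38, 39, 40} × {x54} = {(38,x54), (39,x54), (40,x54)}
  {38, 39} × {x53, x54} = {(38,x53), (38,x54), (39,x53), (39,x54)}
  {38, 40} × {x53, x54} = {(38,x53), (38,x54), (40,x53), (40,x54)}
  {38, 39, 40} × {x53, x54} = {(38,x53), (38,x54), (39,x53), (39,x54), (40,x53), (40,x54)}
These 16 distinct sets form the basis B.
Close under arbitrary unions to get τ_{X×Y}; counting gives |τ_{X×Y}| = 36.


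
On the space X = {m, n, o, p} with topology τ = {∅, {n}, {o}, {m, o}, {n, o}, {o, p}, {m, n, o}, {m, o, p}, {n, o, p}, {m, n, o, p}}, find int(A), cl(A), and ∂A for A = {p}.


int(A) = ∅, cl(A) = {p}, ∂A = {p}.

Closed sets in (X, τ) are complements of opens:
  closed(X, τ) = {∅, {m}, {n}, {p}, {m, n}, {m, p}, {n, p}, {m, n, p}, {m, o, p}, {m, n, o, p}}.
int(A) = ⋃ {U ∈ τ : U ⊆ A}. Opens contained in A: ∅.
Taking the union of these: int(A) = ∅.
cl(A) = ⋂ {C closed : A ⊆ C}. Closed sets containing A: {p}, {m, p}, {n, p}, {m, n, p}, {m, o, p}, {m, n, o, p}.
Intersecting these: cl(A) = {p}.
∂A = cl(A) ∖ int(A) = {p} ∖ ∅ = {p}.


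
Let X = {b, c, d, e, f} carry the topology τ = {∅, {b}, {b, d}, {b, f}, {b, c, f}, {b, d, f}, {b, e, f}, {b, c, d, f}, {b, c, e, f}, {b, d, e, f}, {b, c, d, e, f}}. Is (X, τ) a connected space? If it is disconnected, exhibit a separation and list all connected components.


(X, τ) is connected.

Find clopen sets (U ∈ τ with X ∖ U ∈ τ):
  U = ∅, X ∖ U = {b, c, d, e, f} — both open, so U is clopen.
  U = {b, c, d, e, f}, X ∖ U = ∅ — both open, so U is clopen.
Only trivial clopens (∅ and X) exist, so (X, τ) is connected.
Compute connected components by grouping points that agree on all clopens:
  component: {b, c, d, e, f}


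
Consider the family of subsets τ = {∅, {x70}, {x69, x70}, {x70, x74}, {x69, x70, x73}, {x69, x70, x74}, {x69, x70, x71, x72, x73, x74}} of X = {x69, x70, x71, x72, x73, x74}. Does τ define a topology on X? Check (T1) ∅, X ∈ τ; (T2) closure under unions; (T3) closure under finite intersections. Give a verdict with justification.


τ is NOT a topology on X.

Axiom (T1): ∅ ∈ τ? Yes; X ∈ τ? Yes.
Axiom (T2/T3): check pairwise unions and intersections of members of τ.
Counterexample for (T2): {x70, x74} ∪ {x69, x70, x73} = {x69, x70, x73, x74} ∉ τ. Therefore τ is NOT a topology.


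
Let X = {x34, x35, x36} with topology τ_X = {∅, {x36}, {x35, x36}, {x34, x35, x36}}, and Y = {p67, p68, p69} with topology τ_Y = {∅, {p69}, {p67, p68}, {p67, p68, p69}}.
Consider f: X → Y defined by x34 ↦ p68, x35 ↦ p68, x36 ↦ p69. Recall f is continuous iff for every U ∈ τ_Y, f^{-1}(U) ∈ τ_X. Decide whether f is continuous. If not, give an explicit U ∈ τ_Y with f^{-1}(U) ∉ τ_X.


f is NOT continuous.

Compute f^{-1}(U) for each U ∈ τ_Y:
  U = ∅: f^{-1}(U) = ∅ ∈ τ_X ✓.
  U = {p69}: f^{-1}(U) = {x36} ∈ τ_X ✓.
  U = {p67, p68}: f^{-1}(U) = {x34, x35} ∉ τ_X ✗.
  U = {p67, p68, p69}: f^{-1}(U) = {x34, x35, x36} ∈ τ_X ✓.
Found U = {p67, p68} with f^{-1}(U) = {x34, x35} not in τ_X. Therefore f is NOT continuous.


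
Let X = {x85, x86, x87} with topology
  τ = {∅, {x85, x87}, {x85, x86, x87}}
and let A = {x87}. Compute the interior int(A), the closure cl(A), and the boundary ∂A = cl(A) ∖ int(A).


int(A) = ∅, cl(A) = {x85, x86, x87}, ∂A = {x85, x86, x87}.

Closed sets in (X, τ) are complements of opens:
  closed(X, τ) = {∅, {x86}, {x85, x86, x87}}.
int(A) = ⋃ {U ∈ τ : U ⊆ A}. Opens contained in A: ∅.
Taking the union of these: int(A) = ∅.
cl(A) = ⋂ {C closed : A ⊆ C}. Closed sets containing A: {x85, x86, x87}.
Intersecting these: cl(A) = {x85, x86, x87}.
∂A = cl(A) ∖ int(A) = {x85, x86, x87} ∖ ∅ = {x85, x86, x87}.


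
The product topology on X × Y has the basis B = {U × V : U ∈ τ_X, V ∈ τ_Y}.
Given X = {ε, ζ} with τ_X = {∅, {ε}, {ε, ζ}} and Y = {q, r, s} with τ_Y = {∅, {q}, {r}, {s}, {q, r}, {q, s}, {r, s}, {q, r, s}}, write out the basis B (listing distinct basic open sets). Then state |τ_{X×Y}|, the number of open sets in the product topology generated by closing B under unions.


Basis B = {∅ × ∅, {ε} × {q}, {ε} × {r}, {ε} × {s}, {ε} × {q, r}, {ε} × {q, s}, {ε, ζ} × {q}, {ε} × {r, s}, {ε, ζ} × {r}, {ε, ζ} × {s}, {ε} × {q, r, s}, {ε, ζ} × {q, r}, {ε, ζ} × {q, s}, {ε, ζ} × {r, s}, {ε, ζ} × {q, r, s}}; |τ_{X×Y}| = 27.

Enumerate products U × V with U ∈ τ_X, V ∈ τ_Y (deduplicated):
  ∅ × ∅ = {} (∅)
  {ε} × {q} = {(ε,q)}
  {ε} × {r} = {(ε,r)}
  {ε} × {s} = {(ε,s)}
  {ε} × {q, r} = {(ε,q), (ε,r)}
  {ε} × {q, s} = {(ε,q), (ε,s)}
  {ε, ζ} × {q} = {(ε,q), (ζ,q)}
  {ε} × {r, s} = {(ε,r), (ε,s)}
  {ε, ζ} × {r} = {(ε,r), (ζ,r)}
  {ε, ζ} × {s} = {(ε,s), (ζ,s)}
  {ε} × {q, r, s} = {(ε,q), (ε,r), (ε,s)}
  {ε, ζ} × {q, r} = {(ε,q), (ε,r), (ζ,q), (ζ,r)}
  {ε, ζ} × {q, s} = {(ε,q), (ε,s), (ζ,q), (ζ,s)}
  {ε, ζ} × {r, s} = {(ε,r), (ε,s), (ζ,r), (ζ,s)}
  {ε, ζ} × {q, r, s} = {(ε,q), (ε,r), (ε,s), (ζ,q), (ζ,r), (ζ,s)}
These 15 distinct sets form the basis B.
Close under arbitrary unions to get τ_{X×Y}; counting gives |τ_{X×Y}| = 27.


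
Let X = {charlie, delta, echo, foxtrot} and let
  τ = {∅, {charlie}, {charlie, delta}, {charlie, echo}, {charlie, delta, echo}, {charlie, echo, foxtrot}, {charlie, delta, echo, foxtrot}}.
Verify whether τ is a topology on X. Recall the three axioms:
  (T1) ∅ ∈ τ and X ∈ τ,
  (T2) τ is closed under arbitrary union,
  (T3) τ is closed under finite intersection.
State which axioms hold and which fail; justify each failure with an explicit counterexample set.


τ IS a topology on X.

Axiom (T1): ∅ ∈ τ? Yes; X ∈ τ? Yes.
Axiom (T2/T3): check pairwise unions and intersections of members of τ.
All pairwise intersections and unions checked — each lies in τ. Therefore τ satisfies (T1), (T2), (T3): it IS a topology on X.


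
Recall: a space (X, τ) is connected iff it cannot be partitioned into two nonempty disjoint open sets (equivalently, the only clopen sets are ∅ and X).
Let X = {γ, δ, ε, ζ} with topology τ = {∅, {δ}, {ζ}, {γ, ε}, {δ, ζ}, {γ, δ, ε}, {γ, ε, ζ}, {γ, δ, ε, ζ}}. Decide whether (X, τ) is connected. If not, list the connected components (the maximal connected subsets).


(X, τ) is disconnected; components = [{δ}, {ζ}, {γ, ε}].

Find clopen sets (U ∈ τ with X ∖ U ∈ τ):
  U = ∅, X ∖ U = {γ, δ, ε, ζ} — both open, so U is clopen.
  U = {δ}, X ∖ U = {γ, ε, ζ} — both open, so U is clopen.
  U = {ζ}, X ∖ U = {γ, δ, ε} — both open, so U is clopen.
  U = {γ, ε}, X ∖ U = {δ, ζ} — both open, so U is clopen.
  U = {δ, ζ}, X ∖ U = {γ, ε} — both open, so U is clopen.
  U = {γ, δ, ε}, X ∖ U = {ζ} — both open, so U is clopen.
  U = {γ, ε, ζ}, X ∖ U = {δ} — both open, so U is clopen.
  U = {γ, δ, ε, ζ}, X ∖ U = ∅ — both open, so U is clopen.
Nontrivial clopen(s) exist: e.g. {γ, δ, ε}. So (X, τ) is disconnected.
Compute connected components by grouping points that agree on all clopens:
  component: {δ}
  component: {ζ}
  component: {γ, ε}


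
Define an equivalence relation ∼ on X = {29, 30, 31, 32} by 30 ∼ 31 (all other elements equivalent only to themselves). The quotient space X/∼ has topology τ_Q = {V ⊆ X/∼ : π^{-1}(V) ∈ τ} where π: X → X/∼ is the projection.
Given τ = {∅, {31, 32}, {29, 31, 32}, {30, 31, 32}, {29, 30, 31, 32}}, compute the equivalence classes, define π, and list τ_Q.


X/∼ = {[29], [30=31], [32]}; |τ_Q| = 3.

Equivalence classes: [29], [30=31], [32].
Quotient map π: X → X/∼ sends 29 ↦ [29], 30 ↦ [30=31], 31 ↦ [30=31], 32 ↦ [32].
For each subset V ⊆ X/∼, compute π^{-1}(V) ⊆ X and check whether π^{-1}(V) ∈ τ. V is open in τ_Q iff π^{-1}(V) ∈ τ.
  V = {}: π^{-1}(V) = ∅ ∈ τ ✓.
  V = {[29]}: π^{-1}(V) = {29} ∉ τ ✗.
  V = {[30=31]}: π^{-1}(V) = {30, 31} ∉ τ ✗.
  V = {[29], [30=31]}: π^{-1}(V) = {29, 30, 31} ∉ τ ✗.
  V = {[32]}: π^{-1}(V) = {32} ∉ τ ✗.
  V = {[29], [32]}: π^{-1}(V) = {29, 32} ∉ τ ✗.
  V = {[30=31], [32]}: π^{-1}(V) = {30, 31, 32} ∈ τ ✓.
  V = {[29], [30=31], [32]}: π^{-1}(V) = {29, 30, 31, 32} ∈ τ ✓.
Open sets in the quotient: τ_Q = {{}, {[30=31], [32]}, {[29], [30=31], [32]}} (3 elements).


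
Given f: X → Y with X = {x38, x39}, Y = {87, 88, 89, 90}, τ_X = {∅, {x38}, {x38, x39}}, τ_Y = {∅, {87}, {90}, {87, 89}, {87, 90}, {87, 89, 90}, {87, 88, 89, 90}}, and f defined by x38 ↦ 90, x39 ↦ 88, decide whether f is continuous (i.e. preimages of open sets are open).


f IS continuous.

Compute f^{-1}(U) for each U ∈ τ_Y:
  U = ∅: f^{-1}(U) = ∅ ∈ τ_X ✓.
  U = {87}: f^{-1}(U) = ∅ ∈ τ_X ✓.
  U = {90}: f^{-1}(U) = {x38} ∈ τ_X ✓.
  U = {87, 89}: f^{-1}(U) = ∅ ∈ τ_X ✓.
  U = {87, 90}: f^{-1}(U) = {x38} ∈ τ_X ✓.
  U = {87, 89, 90}: f^{-1}(U) = {x38} ∈ τ_X ✓.
  U = {87, 88, 89, 90}: f^{-1}(U) = {x38, x39} ∈ τ_X ✓.
Every preimage lies in τ_X, so f IS continuous.


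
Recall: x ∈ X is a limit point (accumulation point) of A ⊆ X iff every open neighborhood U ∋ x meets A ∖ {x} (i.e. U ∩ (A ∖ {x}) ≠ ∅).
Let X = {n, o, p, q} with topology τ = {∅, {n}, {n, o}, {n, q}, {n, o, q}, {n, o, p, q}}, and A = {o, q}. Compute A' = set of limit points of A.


A' = {p}

For each x ∈ X, list the open sets U ∈ τ with x ∈ U, then check whether U ∩ (A ∖ {x}) ≠ ∅ for every such U.
  x = n: open {n} ∋ x has {n} ∩ (A ∖ {n}) = ∅, so x is NOT a limit point.
  x = o: open {n, o} ∋ x has {n, o} ∩ (A ∖ {o}) = ∅, so x is NOT a limit point.
  x = p: opens ∋ x are {n, o, p, q}; each meets A ∖ {p}, so x IS a limit point.
  x = q: open {n, q} ∋ x has {n, q} ∩ (A ∖ {q}) = ∅, so x is NOT a limit point.
Collecting: A' = {p}.


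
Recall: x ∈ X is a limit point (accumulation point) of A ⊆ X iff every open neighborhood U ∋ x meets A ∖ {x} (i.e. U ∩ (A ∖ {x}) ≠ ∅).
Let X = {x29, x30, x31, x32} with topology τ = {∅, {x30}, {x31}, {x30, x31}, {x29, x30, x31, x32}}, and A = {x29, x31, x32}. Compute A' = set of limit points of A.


A' = {x29, x32}

For each x ∈ X, list the open sets U ∈ τ with x ∈ U, then check whether U ∩ (A ∖ {x}) ≠ ∅ for every such U.
  x = x29: opens ∋ x are {x29, x30, x31, x32}; each meets A ∖ {x29}, so x IS a limit point.
  x = x30: open {x30} ∋ x has {x30} ∩ (A ∖ {x30}) = ∅, so x is NOT a limit point.
  x = x31: open {x31} ∋ x has {x31} ∩ (A ∖ {x31}) = ∅, so x is NOT a limit point.
  x = x32: opens ∋ x are {x29, x30, x31, x32}; each meets A ∖ {x32}, so x IS a limit point.
Collecting: A' = {x29, x32}.


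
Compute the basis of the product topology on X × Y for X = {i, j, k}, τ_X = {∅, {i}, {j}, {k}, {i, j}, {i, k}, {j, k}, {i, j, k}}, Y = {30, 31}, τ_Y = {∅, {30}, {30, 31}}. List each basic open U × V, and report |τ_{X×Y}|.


Basis B = {∅ × ∅, {i} × {30}, {j} × {30}, {k} × {30}, {i} × {30, 31}, {i, j} × {30}, {i, k} × {30}, {j} × {30, 31}, {j, k} × {30}, {k} × {30, 31}, {i, j, k} × {30}, {i, j} × {30, 31}, {i, k} × {30, 31}, {j, k} × {30, 31}, {i, j, k} × {30, 31}}; |τ_{X×Y}| = 27.

Enumerate products U × V with U ∈ τ_X, V ∈ τ_Y (deduplicated):
  ∅ × ∅ = {} (∅)
  {i} × {30} = {(i,30)}
  {j} × {30} = {(j,30)}
  {k} × {30} = {(k,30)}
  {i} × {30, 31} = {(i,30), (i,31)}
  {i, j} × {30} = {(i,30), (j,30)}
  {i, k} × {30} = {(i,30), (k,30)}
  {j} × {30, 31} = {(j,30), (j,31)}
  {j, k} × {30} = {(j,30), (k,30)}
  {k} × {30, 31} = {(k,30), (k,31)}
  {i, j, k} × {30} = {(i,30), (j,30), (k,30)}
  {i, j} × {30, 31} = {(i,30), (i,31), (j,30), (j,31)}
  {i, k} × {30, 31} = {(i,30), (i,31), (k,30), (k,31)}
  {j, k} × {30, 31} = {(j,30), (j,31), (k,30), (k,31)}
  {i, j, k} × {30, 31} = {(i,30), (i,31), (j,30), (j,31), (k,30), (k,31)}
These 15 distinct sets form the basis B.
Close under arbitrary unions to get τ_{X×Y}; counting gives |τ_{X×Y}| = 27.


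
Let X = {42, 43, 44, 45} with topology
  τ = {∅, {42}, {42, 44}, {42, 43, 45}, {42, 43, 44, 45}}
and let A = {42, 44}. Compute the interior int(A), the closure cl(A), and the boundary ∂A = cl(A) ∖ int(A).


int(A) = {42, 44}, cl(A) = {42, 43, 44, 45}, ∂A = {43, 45}.

Closed sets in (X, τ) are complements of opens:
  closed(X, τ) = {∅, {44}, {43, 45}, {43, 44, 45}, {42, 43, 44, 45}}.
int(A) = ⋃ {U ∈ τ : U ⊆ A}. Opens contained in A: ∅, {42}, {42, 44}.
Taking the union of these: int(A) = {42, 44}.
cl(A) = ⋂ {C closed : A ⊆ C}. Closed sets containing A: {42, 43, 44, 45}.
Intersecting these: cl(A) = {42, 43, 44, 45}.
∂A = cl(A) ∖ int(A) = {42, 43, 44, 45} ∖ {42, 44} = {43, 45}.


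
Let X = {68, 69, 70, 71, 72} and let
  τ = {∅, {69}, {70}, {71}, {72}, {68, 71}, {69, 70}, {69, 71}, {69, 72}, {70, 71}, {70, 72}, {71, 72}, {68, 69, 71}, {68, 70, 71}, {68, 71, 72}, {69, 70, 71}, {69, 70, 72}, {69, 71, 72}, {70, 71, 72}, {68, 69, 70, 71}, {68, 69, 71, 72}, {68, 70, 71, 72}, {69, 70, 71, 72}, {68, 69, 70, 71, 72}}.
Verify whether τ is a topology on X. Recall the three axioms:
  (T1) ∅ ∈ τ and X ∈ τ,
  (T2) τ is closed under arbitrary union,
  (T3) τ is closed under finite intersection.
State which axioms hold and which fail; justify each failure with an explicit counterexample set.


τ IS a topology on X.

Axiom (T1): ∅ ∈ τ? Yes; X ∈ τ? Yes.
Axiom (T2/T3): check pairwise unions and intersections of members of τ.
All pairwise intersections and unions checked — each lies in τ. Therefore τ satisfies (T1), (T2), (T3): it IS a topology on X.


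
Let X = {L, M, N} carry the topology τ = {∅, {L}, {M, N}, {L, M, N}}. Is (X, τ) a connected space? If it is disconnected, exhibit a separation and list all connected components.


(X, τ) is disconnected; components = [{L}, {M, N}].

Find clopen sets (U ∈ τ with X ∖ U ∈ τ):
  U = ∅, X ∖ U = {L, M, N} — both open, so U is clopen.
  U = {L}, X ∖ U = {M, N} — both open, so U is clopen.
  U = {M, N}, X ∖ U = {L} — both open, so U is clopen.
  U = {L, M, N}, X ∖ U = ∅ — both open, so U is clopen.
Nontrivial clopen(s) exist: e.g. {L}. So (X, τ) is disconnected.
Compute connected components by grouping points that agree on all clopens:
  component: {L}
  component: {M, N}


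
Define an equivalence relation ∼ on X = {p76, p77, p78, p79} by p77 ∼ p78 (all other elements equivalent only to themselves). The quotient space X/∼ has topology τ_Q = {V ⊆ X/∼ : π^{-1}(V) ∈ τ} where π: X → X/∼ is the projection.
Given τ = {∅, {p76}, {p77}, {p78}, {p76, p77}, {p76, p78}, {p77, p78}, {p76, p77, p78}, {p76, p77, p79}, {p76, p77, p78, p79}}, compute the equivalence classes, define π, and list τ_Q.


X/∼ = {[p76], [p77=p78], [p79]}; |τ_Q| = 5.

Equivalence classes: [p76], [p77=p78], [p79].
Quotient map π: X → X/∼ sends p76 ↦ [p76], p77 ↦ [p77=p78], p78 ↦ [p77=p78], p79 ↦ [p79].
For each subset V ⊆ X/∼, compute π^{-1}(V) ⊆ X and check whether π^{-1}(V) ∈ τ. V is open in τ_Q iff π^{-1}(V) ∈ τ.
  V = {}: π^{-1}(V) = ∅ ∈ τ ✓.
  V = {[p76]}: π^{-1}(V) = {p76} ∈ τ ✓.
  V = {[p77=p78]}: π^{-1}(V) = {p77, p78} ∈ τ ✓.
  V = {[p76], [p77=p78]}: π^{-1}(V) = {p76, p77, p78} ∈ τ ✓.
  V = {[p79]}: π^{-1}(V) = {p79} ∉ τ ✗.
  V = {[p76], [p79]}: π^{-1}(V) = {p76, p79} ∉ τ ✗.
  V = {[p77=p78], [p79]}: π^{-1}(V) = {p77, p78, p79} ∉ τ ✗.
  V = {[p76], [p77=p78], [p79]}: π^{-1}(V) = {p76, p77, p78, p79} ∈ τ ✓.
Open sets in the quotient: τ_Q = {{}, {[p76]}, {[p77=p78]}, {[p76], [p77=p78]}, {[p76], [p77=p78], [p79]}} (5 elements).


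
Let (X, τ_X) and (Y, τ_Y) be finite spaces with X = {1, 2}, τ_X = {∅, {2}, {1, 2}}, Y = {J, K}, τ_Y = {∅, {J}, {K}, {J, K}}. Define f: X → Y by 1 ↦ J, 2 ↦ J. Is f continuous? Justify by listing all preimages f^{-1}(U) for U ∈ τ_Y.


f IS continuous.

Compute f^{-1}(U) for each U ∈ τ_Y:
  U = ∅: f^{-1}(U) = ∅ ∈ τ_X ✓.
  U = {J}: f^{-1}(U) = {1, 2} ∈ τ_X ✓.
  U = {K}: f^{-1}(U) = ∅ ∈ τ_X ✓.
  U = {J, K}: f^{-1}(U) = {1, 2} ∈ τ_X ✓.
Every preimage lies in τ_X, so f IS continuous.


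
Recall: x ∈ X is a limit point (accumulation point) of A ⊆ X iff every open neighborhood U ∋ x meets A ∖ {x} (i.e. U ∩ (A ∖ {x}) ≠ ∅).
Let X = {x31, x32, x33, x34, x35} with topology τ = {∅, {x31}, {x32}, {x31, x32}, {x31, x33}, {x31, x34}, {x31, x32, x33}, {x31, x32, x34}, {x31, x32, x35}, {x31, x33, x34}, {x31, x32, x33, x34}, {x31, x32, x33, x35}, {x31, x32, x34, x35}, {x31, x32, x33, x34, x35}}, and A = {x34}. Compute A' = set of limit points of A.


A' = ∅

For each x ∈ X, list the open sets U ∈ τ with x ∈ U, then check whether U ∩ (A ∖ {x}) ≠ ∅ for every such U.
  x = x31: open {x31} ∋ x has {x31} ∩ (A ∖ {x31}) = ∅, so x is NOT a limit point.
  x = x32: open {x32} ∋ x has {x32} ∩ (A ∖ {x32}) = ∅, so x is NOT a limit point.
  x = x33: open {x31, x33} ∋ x has {x31, x33} ∩ (A ∖ {x33}) = ∅, so x is NOT a limit point.
  x = x34: open {x31, x34} ∋ x has {x31, x34} ∩ (A ∖ {x34}) = ∅, so x is NOT a limit point.
  x = x35: open {x31, x32, x35} ∋ x has {x31, x32, x35} ∩ (A ∖ {x35}) = ∅, so x is NOT a limit point.
Collecting: A' = ∅.


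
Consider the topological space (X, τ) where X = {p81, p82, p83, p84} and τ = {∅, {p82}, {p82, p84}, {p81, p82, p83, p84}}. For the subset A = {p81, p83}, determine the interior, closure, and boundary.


int(A) = ∅, cl(A) = {p81, p83}, ∂A = {p81, p83}.

Closed sets in (X, τ) are complements of opens:
  closed(X, τ) = {∅, {p81, p83}, {p81, p83, p84}, {p81, p82, p83, p84}}.
int(A) = ⋃ {U ∈ τ : U ⊆ A}. Opens contained in A: ∅.
Taking the union of these: int(A) = ∅.
cl(A) = ⋂ {C closed : A ⊆ C}. Closed sets containing A: {p81, p83}, {p81, p83, p84}, {p81, p82, p83, p84}.
Intersecting these: cl(A) = {p81, p83}.
∂A = cl(A) ∖ int(A) = {p81, p83} ∖ ∅ = {p81, p83}.


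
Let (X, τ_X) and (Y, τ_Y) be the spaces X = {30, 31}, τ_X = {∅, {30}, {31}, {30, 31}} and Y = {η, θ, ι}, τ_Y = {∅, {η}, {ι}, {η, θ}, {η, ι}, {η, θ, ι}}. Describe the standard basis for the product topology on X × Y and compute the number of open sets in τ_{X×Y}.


Basis B = {∅ × ∅, {30} × {η}, {30} × {ι}, {31} × {η}, {31} × {ι}, {30} × {η, θ}, {30} × {η, ι}, {30, 31} × {η}, {30, 31} × {ι}, {31} × {η, θ}, {31} × {η, ι}, {30} × {η, θ, ι}, {31} × {η, θ, ι}, {30, 31} × {η, θ}, {30, 31} × {η, ι}, {30, 31} × {η, θ, ι}}; |τ_{X×Y}| = 36.

Enumerate products U × V with U ∈ τ_X, V ∈ τ_Y (deduplicated):
  ∅ × ∅ = {} (∅)
  {30} × {η} = {(30,η)}
  {30} × {ι} = {(30,ι)}
  {31} × {η} = {(31,η)}
  {31} × {ι} = {(31,ι)}
  {30} × {η, θ} = {(30,η), (30,θ)}
  {30} × {η, ι} = {(30,η), (30,ι)}
  {30, 31} × {η} = {(30,η), (31,η)}
  {30, 31} × {ι} = {(30,ι), (31,ι)}
  {31} × {η, θ} = {(31,η), (31,θ)}
  {31} × {η, ι} = {(31,η), (31,ι)}
  {30} × {η, θ, ι} = {(30,η), (30,θ), (30,ι)}
  {31} × {η, θ, ι} = {(31,η), (31,θ), (31,ι)}
  {30, 31} × {η, θ} = {(30,η), (30,θ), (31,η), (31,θ)}
  {30, 31} × {η, ι} = {(30,η), (30,ι), (31,η), (31,ι)}
  {30, 31} × {η, θ, ι} = {(30,η), (30,θ), (30,ι), (31,η), (31,θ), (31,ι)}
These 16 distinct sets form the basis B.
Close under arbitrary unions to get τ_{X×Y}; counting gives |τ_{X×Y}| = 36.


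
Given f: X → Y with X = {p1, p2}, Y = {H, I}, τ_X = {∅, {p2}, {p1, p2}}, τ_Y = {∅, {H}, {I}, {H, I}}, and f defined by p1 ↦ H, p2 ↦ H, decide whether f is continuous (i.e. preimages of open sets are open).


f IS continuous.

Compute f^{-1}(U) for each U ∈ τ_Y:
  U = ∅: f^{-1}(U) = ∅ ∈ τ_X ✓.
  U = {H}: f^{-1}(U) = {p1, p2} ∈ τ_X ✓.
  U = {I}: f^{-1}(U) = ∅ ∈ τ_X ✓.
  U = {H, I}: f^{-1}(U) = {p1, p2} ∈ τ_X ✓.
Every preimage lies in τ_X, so f IS continuous.


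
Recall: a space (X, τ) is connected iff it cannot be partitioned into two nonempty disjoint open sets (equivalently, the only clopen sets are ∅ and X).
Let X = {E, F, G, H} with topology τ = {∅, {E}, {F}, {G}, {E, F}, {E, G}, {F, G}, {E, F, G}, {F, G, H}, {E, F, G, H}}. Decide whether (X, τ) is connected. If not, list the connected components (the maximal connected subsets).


(X, τ) is disconnected; components = [{E}, {F, G, H}].

Find clopen sets (U ∈ τ with X ∖ U ∈ τ):
  U = ∅, X ∖ U = {E, F, G, H} — both open, so U is clopen.
  U = {E}, X ∖ U = {F, G, H} — both open, so U is clopen.
  U = {F, G, H}, X ∖ U = {E} — both open, so U is clopen.
  U = {E, F, G, H}, X ∖ U = ∅ — both open, so U is clopen.
Nontrivial clopen(s) exist: e.g. {E}. So (X, τ) is disconnected.
Compute connected components by grouping points that agree on all clopens:
  component: {E}
  component: {F, G, H}


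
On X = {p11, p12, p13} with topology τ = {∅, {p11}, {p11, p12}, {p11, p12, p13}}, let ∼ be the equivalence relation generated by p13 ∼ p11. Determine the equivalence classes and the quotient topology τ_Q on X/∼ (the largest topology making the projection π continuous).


X/∼ = {[p11=p13], [p12]}; |τ_Q| = 2.

Equivalence classes: [p11=p13], [p12].
Quotient map π: X → X/∼ sends p11 ↦ [p11=p13], p12 ↦ [p12], p13 ↦ [p11=p13].
For each subset V ⊆ X/∼, compute π^{-1}(V) ⊆ X and check whether π^{-1}(V) ∈ τ. V is open in τ_Q iff π^{-1}(V) ∈ τ.
  V = {}: π^{-1}(V) = ∅ ∈ τ ✓.
  V = {[p11=p13]}: π^{-1}(V) = {p11, p13} ∉ τ ✗.
  V = {[p12]}: π^{-1}(V) = {p12} ∉ τ ✗.
  V = {[p11=p13], [p12]}: π^{-1}(V) = {p11, p12, p13} ∈ τ ✓.
Open sets in the quotient: τ_Q = {{}, {[p11=p13], [p12]}} (2 elements).


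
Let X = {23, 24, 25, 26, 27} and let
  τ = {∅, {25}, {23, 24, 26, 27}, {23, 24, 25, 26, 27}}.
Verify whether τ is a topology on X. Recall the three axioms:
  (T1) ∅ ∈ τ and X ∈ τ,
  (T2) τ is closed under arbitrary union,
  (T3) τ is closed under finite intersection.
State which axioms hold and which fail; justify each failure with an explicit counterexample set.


τ IS a topology on X.

Axiom (T1): ∅ ∈ τ? Yes; X ∈ τ? Yes.
Axiom (T2/T3): check pairwise unions and intersections of members of τ.
All pairwise intersections and unions checked — each lies in τ. Therefore τ satisfies (T1), (T2), (T3): it IS a topology on X.


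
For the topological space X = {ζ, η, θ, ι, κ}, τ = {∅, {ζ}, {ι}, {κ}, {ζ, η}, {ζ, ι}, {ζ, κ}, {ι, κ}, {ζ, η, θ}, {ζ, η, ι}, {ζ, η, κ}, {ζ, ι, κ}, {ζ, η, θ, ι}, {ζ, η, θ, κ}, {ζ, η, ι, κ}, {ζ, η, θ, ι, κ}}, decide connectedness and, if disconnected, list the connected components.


(X, τ) is disconnected; components = [{ι}, {κ}, {ζ, η, θ}].

Find clopen sets (U ∈ τ with X ∖ U ∈ τ):
  U = ∅, X ∖ U = {ζ, η, θ, ι, κ} — both open, so U is clopen.
  U = {ι}, X ∖ U = {ζ, η, θ, κ} — both open, so U is clopen.
  U = {κ}, X ∖ U = {ζ, η, θ, ι} — both open, so U is clopen.
  U = {ι, κ}, X ∖ U = {ζ, η, θ} — both open, so U is clopen.
  U = {ζ, η, θ}, X ∖ U = {ι, κ} — both open, so U is clopen.
  U = {ζ, η, θ, ι}, X ∖ U = {κ} — both open, so U is clopen.
  U = {ζ, η, θ, κ}, X ∖ U = {ι} — both open, so U is clopen.
  U = {ζ, η, θ, ι, κ}, X ∖ U = ∅ — both open, so U is clopen.
Nontrivial clopen(s) exist: e.g. {ι, κ}. So (X, τ) is disconnected.
Compute connected components by grouping points that agree on all clopens:
  component: {ι}
  component: {κ}
  component: {ζ, η, θ}


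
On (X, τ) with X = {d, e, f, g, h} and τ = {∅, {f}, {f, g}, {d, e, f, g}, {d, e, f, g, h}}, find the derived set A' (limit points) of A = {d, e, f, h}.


A' = {d, e, g, h}

For each x ∈ X, list the open sets U ∈ τ with x ∈ U, then check whether U ∩ (A ∖ {x}) ≠ ∅ for every such U.
  x = d: opens ∋ x are {d, e, f, g}, {d, e, f, g, h}; each meets A ∖ {d}, so x IS a limit point.
  x = e: opens ∋ x are {d, e, f, g}, {d, e, f, g, h}; each meets A ∖ {e}, so x IS a limit point.
  x = f: open {f} ∋ x has {f} ∩ (A ∖ {f}) = ∅, so x is NOT a limit point.
  x = g: opens ∋ x are {f, g}, {d, e, f, g}, {d, e, f, g, h}; each meets A ∖ {g}, so x IS a limit point.
  x = h: opens ∋ x are {d, e, f, g, h}; each meets A ∖ {h}, so x IS a limit point.
Collecting: A' = {d, e, g, h}.


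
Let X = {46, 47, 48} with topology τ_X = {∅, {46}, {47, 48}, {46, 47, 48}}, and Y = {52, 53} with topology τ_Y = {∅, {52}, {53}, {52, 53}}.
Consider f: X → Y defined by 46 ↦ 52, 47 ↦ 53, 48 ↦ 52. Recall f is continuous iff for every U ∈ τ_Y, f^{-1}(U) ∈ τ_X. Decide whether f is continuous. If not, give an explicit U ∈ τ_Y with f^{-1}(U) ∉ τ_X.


f is NOT continuous.

Compute f^{-1}(U) for each U ∈ τ_Y:
  U = ∅: f^{-1}(U) = ∅ ∈ τ_X ✓.
  U = {52}: f^{-1}(U) = {46, 48} ∉ τ_X ✗.
  U = {53}: f^{-1}(U) = {47} ∉ τ_X ✗.
  U = {52, 53}: f^{-1}(U) = {46, 47, 48} ∈ τ_X ✓.
Found U = {52} with f^{-1}(U) = {46, 48} not in τ_X. Therefore f is NOT continuous.


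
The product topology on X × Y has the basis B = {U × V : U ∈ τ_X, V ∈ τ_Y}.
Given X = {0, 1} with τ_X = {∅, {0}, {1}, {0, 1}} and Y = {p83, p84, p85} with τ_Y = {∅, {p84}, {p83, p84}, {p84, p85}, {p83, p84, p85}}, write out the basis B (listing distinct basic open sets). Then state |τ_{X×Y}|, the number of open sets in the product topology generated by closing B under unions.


Basis B = {∅ × ∅, {0} × {p84}, {1} × {p84}, {0} × {p83, p84}, {0} × {p84, p85}, {0, 1} × {p84}, {1} × {p83, p84}, {1} × {p84, p85}, {0} × {p83, p84, p85}, {1} × {p83, p84, p85}, {0, 1} × {p83, p84}, {0, 1} × {p84, p85}, {0, 1} × {p83, p84, p85}}; |τ_{X×Y}| = 25.

Enumerate products U × V with U ∈ τ_X, V ∈ τ_Y (deduplicated):
  ∅ × ∅ = {} (∅)
  {0} × {p84} = {(0,p84)}
  {1} × {p84} = {(1,p84)}
  {0} × {p83, p84} = {(0,p83), (0,p84)}
  {0} × {p84, p85} = {(0,p84), (0,p85)}
  {0, 1} × {p84} = {(0,p84), (1,p84)}
  {1} × {p83, p84} = {(1,p83), (1,p84)}
  {1} × {p84, p85} = {(1,p84), (1,p85)}
  {0} × {p83, p84, p85} = {(0,p83), (0,p84), (0,p85)}
  {1} × {p83, p84, p85} = {(1,p83), (1,p84), (1,p85)}
  {0, 1} × {p83, p84} = {(0,p83), (0,p84), (1,p83), (1,p84)}
  {0, 1} × {p84, p85} = {(0,p84), (0,p85), (1,p84), (1,p85)}
  {0, 1} × {p83, p84, p85} = {(0,p83), (0,p84), (0,p85), (1,p83), (1,p84), (1,p85)}
These 13 distinct sets form the basis B.
Close under arbitrary unions to get τ_{X×Y}; counting gives |τ_{X×Y}| = 25.


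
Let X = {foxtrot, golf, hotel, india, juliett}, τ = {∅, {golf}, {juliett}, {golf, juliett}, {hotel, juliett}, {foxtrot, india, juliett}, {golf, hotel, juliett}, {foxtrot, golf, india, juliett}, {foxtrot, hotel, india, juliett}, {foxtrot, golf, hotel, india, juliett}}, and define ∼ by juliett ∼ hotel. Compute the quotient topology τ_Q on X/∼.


X/∼ = {[foxtrot], [golf], [hotel=juliett], [india]}; |τ_Q| = 6.

Equivalence classes: [foxtrot], [golf], [hotel=juliett], [india].
Quotient map π: X → X/∼ sends foxtrot ↦ [foxtrot], golf ↦ [golf], hotel ↦ [hotel=juliett], india ↦ [india], juliett ↦ [hotel=juliett].
For each subset V ⊆ X/∼, compute π^{-1}(V) ⊆ X and check whether π^{-1}(V) ∈ τ. V is open in τ_Q iff π^{-1}(V) ∈ τ.
  V = {}: π^{-1}(V) = ∅ ∈ τ ✓.
  V = {[foxtrot]}: π^{-1}(V) = {foxtrot} ∉ τ ✗.
  V = {[golf]}: π^{-1}(V) = {golf} ∈ τ ✓.
  V = {[foxtrot], [golf]}: π^{-1}(V) = {foxtrot, golf} ∉ τ ✗.
  V = {[hotel=juliett]}: π^{-1}(V) = {hotel, juliett} ∈ τ ✓.
  V = {[foxtrot], [hotel=juliett]}: π^{-1}(V) = {foxtrot, hotel, juliett} ∉ τ ✗.
  V = {[golf], [hotel=juliett]}: π^{-1}(V) = {golf, hotel, juliett} ∈ τ ✓.
  V = {[foxtrot], [golf], [hotel=juliett]}: π^{-1}(V) = {foxtrot, golf, hotel, juliett} ∉ τ ✗.
  V = {[india]}: π^{-1}(V) = {india} ∉ τ ✗.
  V = {[foxtrot], [india]}: π^{-1}(V) = {foxtrot, india} ∉ τ ✗.
  V = {[golf], [india]}: π^{-1}(V) = {golf, india} ∉ τ ✗.
  V = {[foxtrot], [golf], [india]}: π^{-1}(V) = {foxtrot, golf, india} ∉ τ ✗.
  V = {[hotel=juliett], [india]}: π^{-1}(V) = {hotel, india, juliett} ∉ τ ✗.
  V = {[foxtrot], [hotel=juliett], [india]}: π^{-1}(V) = {foxtrot, hotel, india, juliett} ∈ τ ✓.
  V = {[golf], [hotel=juliett], [india]}: π^{-1}(V) = {golf, hotel, india, juliett} ∉ τ ✗.
  V = {[foxtrot], [golf], [hotel=juliett], [india]}: π^{-1}(V) = {foxtrot, golf, hotel, india, juliett} ∈ τ ✓.
Open sets in the quotient: τ_Q = {{}, {[golf]}, {[hotel=juliett]}, {[golf], [hotel=juliett]}, {[foxtrot], [hotel=juliett], [india]}, {[foxtrot], [golf], [hotel=juliett], [india]}} (6 elements).


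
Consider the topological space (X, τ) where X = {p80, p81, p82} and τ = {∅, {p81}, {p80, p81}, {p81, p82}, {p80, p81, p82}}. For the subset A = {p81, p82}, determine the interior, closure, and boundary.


int(A) = {p81, p82}, cl(A) = {p80, p81, p82}, ∂A = {p80}.

Closed sets in (X, τ) are complements of opens:
  closed(X, τ) = {∅, {p80}, {p82}, {p80, p82}, {p80, p81, p82}}.
int(A) = ⋃ {U ∈ τ : U ⊆ A}. Opens contained in A: ∅, {p81}, {p81, p82}.
Taking the union of these: int(A) = {p81, p82}.
cl(A) = ⋂ {C closed : A ⊆ C}. Closed sets containing A: {p80, p81, p82}.
Intersecting these: cl(A) = {p80, p81, p82}.
∂A = cl(A) ∖ int(A) = {p80, p81, p82} ∖ {p81, p82} = {p80}.


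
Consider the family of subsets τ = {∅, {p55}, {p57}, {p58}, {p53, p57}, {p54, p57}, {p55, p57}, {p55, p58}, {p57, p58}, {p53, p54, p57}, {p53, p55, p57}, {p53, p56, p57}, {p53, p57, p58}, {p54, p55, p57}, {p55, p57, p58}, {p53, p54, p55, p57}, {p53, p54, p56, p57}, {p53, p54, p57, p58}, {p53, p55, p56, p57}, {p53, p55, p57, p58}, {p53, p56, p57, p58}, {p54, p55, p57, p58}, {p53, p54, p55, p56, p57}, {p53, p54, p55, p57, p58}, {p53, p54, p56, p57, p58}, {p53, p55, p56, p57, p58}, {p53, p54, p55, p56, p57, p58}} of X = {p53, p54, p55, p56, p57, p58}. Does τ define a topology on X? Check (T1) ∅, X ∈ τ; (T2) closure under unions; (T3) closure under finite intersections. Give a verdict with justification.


τ is NOT a topology on X.

Axiom (T1): ∅ ∈ τ? Yes; X ∈ τ? Yes.
Axiom (T2/T3): check pairwise unions and intersections of members of τ.
Counterexample for (T2): {p58} ∪ {p54, p57} = {p54, p57, p58} ∉ τ. Therefore τ is NOT a topology.


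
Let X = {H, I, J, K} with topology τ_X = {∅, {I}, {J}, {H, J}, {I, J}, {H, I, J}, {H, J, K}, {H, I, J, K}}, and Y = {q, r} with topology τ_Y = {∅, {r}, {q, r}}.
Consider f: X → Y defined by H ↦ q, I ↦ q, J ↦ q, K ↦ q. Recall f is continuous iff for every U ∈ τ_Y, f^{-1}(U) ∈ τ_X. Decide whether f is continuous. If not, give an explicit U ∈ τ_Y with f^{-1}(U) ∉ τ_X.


f IS continuous.

Compute f^{-1}(U) for each U ∈ τ_Y:
  U = ∅: f^{-1}(U) = ∅ ∈ τ_X ✓.
  U = {r}: f^{-1}(U) = ∅ ∈ τ_X ✓.
  U = {q, r}: f^{-1}(U) = {H, I, J, K} ∈ τ_X ✓.
Every preimage lies in τ_X, so f IS continuous.


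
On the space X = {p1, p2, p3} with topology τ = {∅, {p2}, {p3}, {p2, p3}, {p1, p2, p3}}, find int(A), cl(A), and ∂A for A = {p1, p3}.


int(A) = {p3}, cl(A) = {p1, p3}, ∂A = {p1}.

Closed sets in (X, τ) are complements of opens:
  closed(X, τ) = {∅, {p1}, {p1, p2}, {p1, p3}, {p1, p2, p3}}.
int(A) = ⋃ {U ∈ τ : U ⊆ A}. Opens contained in A: ∅, {p3}.
Taking the union of these: int(A) = {p3}.
cl(A) = ⋂ {C closed : A ⊆ C}. Closed sets containing A: {p1, p3}, {p1, p2, p3}.
Intersecting these: cl(A) = {p1, p3}.
∂A = cl(A) ∖ int(A) = {p1, p3} ∖ {p3} = {p1}.


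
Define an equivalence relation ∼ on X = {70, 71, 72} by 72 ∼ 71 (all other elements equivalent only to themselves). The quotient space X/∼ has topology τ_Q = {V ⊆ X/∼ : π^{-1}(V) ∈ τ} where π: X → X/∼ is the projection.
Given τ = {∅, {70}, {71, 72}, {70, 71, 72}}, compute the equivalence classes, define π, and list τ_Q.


X/∼ = {[70], [71=72]}; |τ_Q| = 4.

Equivalence classes: [70], [71=72].
Quotient map π: X → X/∼ sends 70 ↦ [70], 71 ↦ [71=72], 72 ↦ [71=72].
For each subset V ⊆ X/∼, compute π^{-1}(V) ⊆ X and check whether π^{-1}(V) ∈ τ. V is open in τ_Q iff π^{-1}(V) ∈ τ.
  V = {}: π^{-1}(V) = ∅ ∈ τ ✓.
  V = {[70]}: π^{-1}(V) = {70} ∈ τ ✓.
  V = {[71=72]}: π^{-1}(V) = {71, 72} ∈ τ ✓.
  V = {[70], [71=72]}: π^{-1}(V) = {70, 71, 72} ∈ τ ✓.
Open sets in the quotient: τ_Q = {{}, {[70]}, {[71=72]}, {[70], [71=72]}} (4 elements).
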